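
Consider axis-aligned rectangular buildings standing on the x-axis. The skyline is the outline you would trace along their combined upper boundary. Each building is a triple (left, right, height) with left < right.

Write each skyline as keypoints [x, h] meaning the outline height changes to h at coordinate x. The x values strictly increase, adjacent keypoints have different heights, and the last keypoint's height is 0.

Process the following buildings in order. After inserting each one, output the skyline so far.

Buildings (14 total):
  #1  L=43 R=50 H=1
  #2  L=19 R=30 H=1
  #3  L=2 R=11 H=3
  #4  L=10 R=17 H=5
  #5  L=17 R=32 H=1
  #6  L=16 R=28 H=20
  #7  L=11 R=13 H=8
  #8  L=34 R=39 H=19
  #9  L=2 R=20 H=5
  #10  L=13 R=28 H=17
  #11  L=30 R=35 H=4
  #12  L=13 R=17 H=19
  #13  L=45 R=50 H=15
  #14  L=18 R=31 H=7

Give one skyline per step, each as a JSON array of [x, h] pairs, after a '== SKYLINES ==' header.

== SKYLINES ==
[[43,1],[50,0]]
[[19,1],[30,0],[43,1],[50,0]]
[[2,3],[11,0],[19,1],[30,0],[43,1],[50,0]]
[[2,3],[10,5],[17,0],[19,1],[30,0],[43,1],[50,0]]
[[2,3],[10,5],[17,1],[32,0],[43,1],[50,0]]
[[2,3],[10,5],[16,20],[28,1],[32,0],[43,1],[50,0]]
[[2,3],[10,5],[11,8],[13,5],[16,20],[28,1],[32,0],[43,1],[50,0]]
[[2,3],[10,5],[11,8],[13,5],[16,20],[28,1],[32,0],[34,19],[39,0],[43,1],[50,0]]
[[2,5],[11,8],[13,5],[16,20],[28,1],[32,0],[34,19],[39,0],[43,1],[50,0]]
[[2,5],[11,8],[13,17],[16,20],[28,1],[32,0],[34,19],[39,0],[43,1],[50,0]]
[[2,5],[11,8],[13,17],[16,20],[28,1],[30,4],[34,19],[39,0],[43,1],[50,0]]
[[2,5],[11,8],[13,19],[16,20],[28,1],[30,4],[34,19],[39,0],[43,1],[50,0]]
[[2,5],[11,8],[13,19],[16,20],[28,1],[30,4],[34,19],[39,0],[43,1],[45,15],[50,0]]
[[2,5],[11,8],[13,19],[16,20],[28,7],[31,4],[34,19],[39,0],[43,1],[45,15],[50,0]]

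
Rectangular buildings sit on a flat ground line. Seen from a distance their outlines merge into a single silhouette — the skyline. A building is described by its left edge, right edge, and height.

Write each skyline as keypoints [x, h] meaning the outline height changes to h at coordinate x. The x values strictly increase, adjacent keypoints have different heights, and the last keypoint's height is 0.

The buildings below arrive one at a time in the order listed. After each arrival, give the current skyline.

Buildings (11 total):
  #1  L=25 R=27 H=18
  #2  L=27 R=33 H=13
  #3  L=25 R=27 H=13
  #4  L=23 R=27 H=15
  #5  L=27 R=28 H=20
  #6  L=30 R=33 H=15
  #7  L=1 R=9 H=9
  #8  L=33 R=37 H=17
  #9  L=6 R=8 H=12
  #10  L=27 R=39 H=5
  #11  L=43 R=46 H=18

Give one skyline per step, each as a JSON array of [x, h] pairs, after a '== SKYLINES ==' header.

== SKYLINES ==
[[25,18],[27,0]]
[[25,18],[27,13],[33,0]]
[[25,18],[27,13],[33,0]]
[[23,15],[25,18],[27,13],[33,0]]
[[23,15],[25,18],[27,20],[28,13],[33,0]]
[[23,15],[25,18],[27,20],[28,13],[30,15],[33,0]]
[[1,9],[9,0],[23,15],[25,18],[27,20],[28,13],[30,15],[33,0]]
[[1,9],[9,0],[23,15],[25,18],[27,20],[28,13],[30,15],[33,17],[37,0]]
[[1,9],[6,12],[8,9],[9,0],[23,15],[25,18],[27,20],[28,13],[30,15],[33,17],[37,0]]
[[1,9],[6,12],[8,9],[9,0],[23,15],[25,18],[27,20],[28,13],[30,15],[33,17],[37,5],[39,0]]
[[1,9],[6,12],[8,9],[9,0],[23,15],[25,18],[27,20],[28,13],[30,15],[33,17],[37,5],[39,0],[43,18],[46,0]]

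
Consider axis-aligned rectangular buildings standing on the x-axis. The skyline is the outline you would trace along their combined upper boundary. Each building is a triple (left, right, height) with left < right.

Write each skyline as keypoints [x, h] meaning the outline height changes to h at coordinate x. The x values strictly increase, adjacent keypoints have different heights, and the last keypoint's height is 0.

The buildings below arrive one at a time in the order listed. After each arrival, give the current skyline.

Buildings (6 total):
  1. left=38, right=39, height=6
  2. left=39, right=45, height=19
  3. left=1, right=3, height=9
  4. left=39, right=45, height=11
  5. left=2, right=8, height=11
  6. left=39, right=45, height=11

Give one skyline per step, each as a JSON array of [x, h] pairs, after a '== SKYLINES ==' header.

== SKYLINES ==
[[38,6],[39,0]]
[[38,6],[39,19],[45,0]]
[[1,9],[3,0],[38,6],[39,19],[45,0]]
[[1,9],[3,0],[38,6],[39,19],[45,0]]
[[1,9],[2,11],[8,0],[38,6],[39,19],[45,0]]
[[1,9],[2,11],[8,0],[38,6],[39,19],[45,0]]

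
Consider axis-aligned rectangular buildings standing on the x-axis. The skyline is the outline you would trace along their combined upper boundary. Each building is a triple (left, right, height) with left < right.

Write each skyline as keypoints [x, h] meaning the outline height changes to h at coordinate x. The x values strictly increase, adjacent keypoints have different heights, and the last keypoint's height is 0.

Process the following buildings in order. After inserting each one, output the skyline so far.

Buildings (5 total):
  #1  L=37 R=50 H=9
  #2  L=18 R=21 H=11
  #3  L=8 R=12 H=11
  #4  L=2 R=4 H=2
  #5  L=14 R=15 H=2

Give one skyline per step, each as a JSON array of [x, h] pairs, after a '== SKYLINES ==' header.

== SKYLINES ==
[[37,9],[50,0]]
[[18,11],[21,0],[37,9],[50,0]]
[[8,11],[12,0],[18,11],[21,0],[37,9],[50,0]]
[[2,2],[4,0],[8,11],[12,0],[18,11],[21,0],[37,9],[50,0]]
[[2,2],[4,0],[8,11],[12,0],[14,2],[15,0],[18,11],[21,0],[37,9],[50,0]]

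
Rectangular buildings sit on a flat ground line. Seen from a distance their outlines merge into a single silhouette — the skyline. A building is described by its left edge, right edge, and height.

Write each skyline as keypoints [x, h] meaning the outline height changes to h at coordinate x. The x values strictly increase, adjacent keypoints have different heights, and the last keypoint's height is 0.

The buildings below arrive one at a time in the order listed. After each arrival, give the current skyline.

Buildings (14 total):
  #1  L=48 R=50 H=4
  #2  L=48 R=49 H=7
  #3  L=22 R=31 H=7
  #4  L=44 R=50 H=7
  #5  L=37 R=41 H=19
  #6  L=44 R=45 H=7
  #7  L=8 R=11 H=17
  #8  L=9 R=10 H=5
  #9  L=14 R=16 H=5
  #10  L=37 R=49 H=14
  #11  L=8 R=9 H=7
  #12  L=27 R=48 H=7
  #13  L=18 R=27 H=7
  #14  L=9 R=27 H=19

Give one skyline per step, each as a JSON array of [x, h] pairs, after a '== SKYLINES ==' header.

== SKYLINES ==
[[48,4],[50,0]]
[[48,7],[49,4],[50,0]]
[[22,7],[31,0],[48,7],[49,4],[50,0]]
[[22,7],[31,0],[44,7],[50,0]]
[[22,7],[31,0],[37,19],[41,0],[44,7],[50,0]]
[[22,7],[31,0],[37,19],[41,0],[44,7],[50,0]]
[[8,17],[11,0],[22,7],[31,0],[37,19],[41,0],[44,7],[50,0]]
[[8,17],[11,0],[22,7],[31,0],[37,19],[41,0],[44,7],[50,0]]
[[8,17],[11,0],[14,5],[16,0],[22,7],[31,0],[37,19],[41,0],[44,7],[50,0]]
[[8,17],[11,0],[14,5],[16,0],[22,7],[31,0],[37,19],[41,14],[49,7],[50,0]]
[[8,17],[11,0],[14,5],[16,0],[22,7],[31,0],[37,19],[41,14],[49,7],[50,0]]
[[8,17],[11,0],[14,5],[16,0],[22,7],[37,19],[41,14],[49,7],[50,0]]
[[8,17],[11,0],[14,5],[16,0],[18,7],[37,19],[41,14],[49,7],[50,0]]
[[8,17],[9,19],[27,7],[37,19],[41,14],[49,7],[50,0]]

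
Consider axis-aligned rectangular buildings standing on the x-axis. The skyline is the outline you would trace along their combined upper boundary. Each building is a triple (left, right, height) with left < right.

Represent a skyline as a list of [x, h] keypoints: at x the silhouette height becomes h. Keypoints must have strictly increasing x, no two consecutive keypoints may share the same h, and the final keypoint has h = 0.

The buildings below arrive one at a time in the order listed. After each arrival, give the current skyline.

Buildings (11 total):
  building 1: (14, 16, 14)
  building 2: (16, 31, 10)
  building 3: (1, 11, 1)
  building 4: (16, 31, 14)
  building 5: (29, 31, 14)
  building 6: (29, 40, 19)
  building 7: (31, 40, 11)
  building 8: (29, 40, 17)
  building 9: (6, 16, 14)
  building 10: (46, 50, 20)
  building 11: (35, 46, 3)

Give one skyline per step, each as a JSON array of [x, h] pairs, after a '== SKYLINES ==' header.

== SKYLINES ==
[[14,14],[16,0]]
[[14,14],[16,10],[31,0]]
[[1,1],[11,0],[14,14],[16,10],[31,0]]
[[1,1],[11,0],[14,14],[31,0]]
[[1,1],[11,0],[14,14],[31,0]]
[[1,1],[11,0],[14,14],[29,19],[40,0]]
[[1,1],[11,0],[14,14],[29,19],[40,0]]
[[1,1],[11,0],[14,14],[29,19],[40,0]]
[[1,1],[6,14],[29,19],[40,0]]
[[1,1],[6,14],[29,19],[40,0],[46,20],[50,0]]
[[1,1],[6,14],[29,19],[40,3],[46,20],[50,0]]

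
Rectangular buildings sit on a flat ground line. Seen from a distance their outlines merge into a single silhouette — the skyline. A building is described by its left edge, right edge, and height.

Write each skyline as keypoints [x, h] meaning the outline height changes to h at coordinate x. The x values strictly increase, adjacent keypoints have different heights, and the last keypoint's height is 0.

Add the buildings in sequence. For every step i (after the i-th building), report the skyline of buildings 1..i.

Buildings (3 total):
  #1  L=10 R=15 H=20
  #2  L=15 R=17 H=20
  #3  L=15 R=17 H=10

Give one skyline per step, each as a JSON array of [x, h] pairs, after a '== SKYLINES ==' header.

== SKYLINES ==
[[10,20],[15,0]]
[[10,20],[17,0]]
[[10,20],[17,0]]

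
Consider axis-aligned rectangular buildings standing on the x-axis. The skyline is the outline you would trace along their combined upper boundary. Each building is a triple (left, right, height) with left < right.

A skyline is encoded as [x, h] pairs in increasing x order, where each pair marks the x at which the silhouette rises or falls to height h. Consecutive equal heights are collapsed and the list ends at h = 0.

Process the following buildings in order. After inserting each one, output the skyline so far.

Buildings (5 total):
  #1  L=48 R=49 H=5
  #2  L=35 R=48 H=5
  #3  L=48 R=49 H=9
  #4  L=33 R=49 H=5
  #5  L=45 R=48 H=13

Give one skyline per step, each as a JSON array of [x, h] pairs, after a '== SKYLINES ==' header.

== SKYLINES ==
[[48,5],[49,0]]
[[35,5],[49,0]]
[[35,5],[48,9],[49,0]]
[[33,5],[48,9],[49,0]]
[[33,5],[45,13],[48,9],[49,0]]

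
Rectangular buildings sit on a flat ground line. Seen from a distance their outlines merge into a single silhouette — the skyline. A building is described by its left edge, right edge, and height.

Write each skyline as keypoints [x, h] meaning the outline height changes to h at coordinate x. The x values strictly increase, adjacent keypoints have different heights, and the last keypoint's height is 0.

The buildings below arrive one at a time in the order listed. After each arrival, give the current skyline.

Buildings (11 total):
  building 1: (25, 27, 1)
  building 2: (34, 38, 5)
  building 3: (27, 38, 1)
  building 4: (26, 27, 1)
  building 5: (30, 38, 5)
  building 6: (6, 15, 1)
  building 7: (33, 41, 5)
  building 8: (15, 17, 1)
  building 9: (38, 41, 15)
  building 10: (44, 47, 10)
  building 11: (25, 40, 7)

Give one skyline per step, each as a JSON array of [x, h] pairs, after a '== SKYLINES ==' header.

== SKYLINES ==
[[25,1],[27,0]]
[[25,1],[27,0],[34,5],[38,0]]
[[25,1],[34,5],[38,0]]
[[25,1],[34,5],[38,0]]
[[25,1],[30,5],[38,0]]
[[6,1],[15,0],[25,1],[30,5],[38,0]]
[[6,1],[15,0],[25,1],[30,5],[41,0]]
[[6,1],[17,0],[25,1],[30,5],[41,0]]
[[6,1],[17,0],[25,1],[30,5],[38,15],[41,0]]
[[6,1],[17,0],[25,1],[30,5],[38,15],[41,0],[44,10],[47,0]]
[[6,1],[17,0],[25,7],[38,15],[41,0],[44,10],[47,0]]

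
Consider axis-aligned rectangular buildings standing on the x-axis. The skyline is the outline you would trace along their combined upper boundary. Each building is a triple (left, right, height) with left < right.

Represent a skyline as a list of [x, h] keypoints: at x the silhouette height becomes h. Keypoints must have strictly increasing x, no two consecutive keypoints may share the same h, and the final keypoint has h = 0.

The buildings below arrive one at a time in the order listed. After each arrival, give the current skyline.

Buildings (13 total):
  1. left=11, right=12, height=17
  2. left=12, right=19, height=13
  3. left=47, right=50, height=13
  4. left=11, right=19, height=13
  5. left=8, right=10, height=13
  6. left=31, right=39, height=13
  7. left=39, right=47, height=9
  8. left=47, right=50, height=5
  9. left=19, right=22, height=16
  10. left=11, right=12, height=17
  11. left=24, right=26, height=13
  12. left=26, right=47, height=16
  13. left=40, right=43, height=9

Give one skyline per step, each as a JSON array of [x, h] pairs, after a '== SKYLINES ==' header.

== SKYLINES ==
[[11,17],[12,0]]
[[11,17],[12,13],[19,0]]
[[11,17],[12,13],[19,0],[47,13],[50,0]]
[[11,17],[12,13],[19,0],[47,13],[50,0]]
[[8,13],[10,0],[11,17],[12,13],[19,0],[47,13],[50,0]]
[[8,13],[10,0],[11,17],[12,13],[19,0],[31,13],[39,0],[47,13],[50,0]]
[[8,13],[10,0],[11,17],[12,13],[19,0],[31,13],[39,9],[47,13],[50,0]]
[[8,13],[10,0],[11,17],[12,13],[19,0],[31,13],[39,9],[47,13],[50,0]]
[[8,13],[10,0],[11,17],[12,13],[19,16],[22,0],[31,13],[39,9],[47,13],[50,0]]
[[8,13],[10,0],[11,17],[12,13],[19,16],[22,0],[31,13],[39,9],[47,13],[50,0]]
[[8,13],[10,0],[11,17],[12,13],[19,16],[22,0],[24,13],[26,0],[31,13],[39,9],[47,13],[50,0]]
[[8,13],[10,0],[11,17],[12,13],[19,16],[22,0],[24,13],[26,16],[47,13],[50,0]]
[[8,13],[10,0],[11,17],[12,13],[19,16],[22,0],[24,13],[26,16],[47,13],[50,0]]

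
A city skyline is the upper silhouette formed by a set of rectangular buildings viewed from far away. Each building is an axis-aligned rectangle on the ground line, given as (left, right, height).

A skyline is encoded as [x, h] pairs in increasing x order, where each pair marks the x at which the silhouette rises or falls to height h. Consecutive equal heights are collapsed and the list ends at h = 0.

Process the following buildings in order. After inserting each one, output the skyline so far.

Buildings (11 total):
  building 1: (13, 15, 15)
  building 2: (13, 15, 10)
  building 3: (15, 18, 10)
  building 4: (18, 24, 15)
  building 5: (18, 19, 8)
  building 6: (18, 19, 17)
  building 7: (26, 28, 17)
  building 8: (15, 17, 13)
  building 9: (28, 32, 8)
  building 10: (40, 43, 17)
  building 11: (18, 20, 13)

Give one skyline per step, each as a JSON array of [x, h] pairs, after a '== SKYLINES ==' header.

== SKYLINES ==
[[13,15],[15,0]]
[[13,15],[15,0]]
[[13,15],[15,10],[18,0]]
[[13,15],[15,10],[18,15],[24,0]]
[[13,15],[15,10],[18,15],[24,0]]
[[13,15],[15,10],[18,17],[19,15],[24,0]]
[[13,15],[15,10],[18,17],[19,15],[24,0],[26,17],[28,0]]
[[13,15],[15,13],[17,10],[18,17],[19,15],[24,0],[26,17],[28,0]]
[[13,15],[15,13],[17,10],[18,17],[19,15],[24,0],[26,17],[28,8],[32,0]]
[[13,15],[15,13],[17,10],[18,17],[19,15],[24,0],[26,17],[28,8],[32,0],[40,17],[43,0]]
[[13,15],[15,13],[17,10],[18,17],[19,15],[24,0],[26,17],[28,8],[32,0],[40,17],[43,0]]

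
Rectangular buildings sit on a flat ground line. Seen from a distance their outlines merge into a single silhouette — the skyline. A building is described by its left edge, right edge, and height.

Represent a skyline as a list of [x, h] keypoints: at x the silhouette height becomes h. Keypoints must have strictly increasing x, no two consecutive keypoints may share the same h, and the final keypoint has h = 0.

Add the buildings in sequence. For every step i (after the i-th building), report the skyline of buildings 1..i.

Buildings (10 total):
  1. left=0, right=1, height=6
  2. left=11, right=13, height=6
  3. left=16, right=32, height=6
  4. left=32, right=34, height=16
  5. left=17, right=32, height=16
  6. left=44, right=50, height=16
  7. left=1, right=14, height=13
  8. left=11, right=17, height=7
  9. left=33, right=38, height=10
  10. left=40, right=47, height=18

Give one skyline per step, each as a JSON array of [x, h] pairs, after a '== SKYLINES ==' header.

== SKYLINES ==
[[0,6],[1,0]]
[[0,6],[1,0],[11,6],[13,0]]
[[0,6],[1,0],[11,6],[13,0],[16,6],[32,0]]
[[0,6],[1,0],[11,6],[13,0],[16,6],[32,16],[34,0]]
[[0,6],[1,0],[11,6],[13,0],[16,6],[17,16],[34,0]]
[[0,6],[1,0],[11,6],[13,0],[16,6],[17,16],[34,0],[44,16],[50,0]]
[[0,6],[1,13],[14,0],[16,6],[17,16],[34,0],[44,16],[50,0]]
[[0,6],[1,13],[14,7],[17,16],[34,0],[44,16],[50,0]]
[[0,6],[1,13],[14,7],[17,16],[34,10],[38,0],[44,16],[50,0]]
[[0,6],[1,13],[14,7],[17,16],[34,10],[38,0],[40,18],[47,16],[50,0]]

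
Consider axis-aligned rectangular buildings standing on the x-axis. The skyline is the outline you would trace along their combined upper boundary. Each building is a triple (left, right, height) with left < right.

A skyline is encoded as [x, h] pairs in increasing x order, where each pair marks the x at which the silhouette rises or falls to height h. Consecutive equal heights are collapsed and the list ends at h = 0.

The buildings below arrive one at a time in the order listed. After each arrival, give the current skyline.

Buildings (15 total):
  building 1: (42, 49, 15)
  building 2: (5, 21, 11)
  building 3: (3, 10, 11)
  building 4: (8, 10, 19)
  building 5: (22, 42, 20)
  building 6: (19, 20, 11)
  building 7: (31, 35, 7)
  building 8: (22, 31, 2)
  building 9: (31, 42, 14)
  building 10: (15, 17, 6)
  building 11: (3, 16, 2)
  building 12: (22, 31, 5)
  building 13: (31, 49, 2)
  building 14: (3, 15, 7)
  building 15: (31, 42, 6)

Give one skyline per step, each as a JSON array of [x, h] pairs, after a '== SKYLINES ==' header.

== SKYLINES ==
[[42,15],[49,0]]
[[5,11],[21,0],[42,15],[49,0]]
[[3,11],[21,0],[42,15],[49,0]]
[[3,11],[8,19],[10,11],[21,0],[42,15],[49,0]]
[[3,11],[8,19],[10,11],[21,0],[22,20],[42,15],[49,0]]
[[3,11],[8,19],[10,11],[21,0],[22,20],[42,15],[49,0]]
[[3,11],[8,19],[10,11],[21,0],[22,20],[42,15],[49,0]]
[[3,11],[8,19],[10,11],[21,0],[22,20],[42,15],[49,0]]
[[3,11],[8,19],[10,11],[21,0],[22,20],[42,15],[49,0]]
[[3,11],[8,19],[10,11],[21,0],[22,20],[42,15],[49,0]]
[[3,11],[8,19],[10,11],[21,0],[22,20],[42,15],[49,0]]
[[3,11],[8,19],[10,11],[21,0],[22,20],[42,15],[49,0]]
[[3,11],[8,19],[10,11],[21,0],[22,20],[42,15],[49,0]]
[[3,11],[8,19],[10,11],[21,0],[22,20],[42,15],[49,0]]
[[3,11],[8,19],[10,11],[21,0],[22,20],[42,15],[49,0]]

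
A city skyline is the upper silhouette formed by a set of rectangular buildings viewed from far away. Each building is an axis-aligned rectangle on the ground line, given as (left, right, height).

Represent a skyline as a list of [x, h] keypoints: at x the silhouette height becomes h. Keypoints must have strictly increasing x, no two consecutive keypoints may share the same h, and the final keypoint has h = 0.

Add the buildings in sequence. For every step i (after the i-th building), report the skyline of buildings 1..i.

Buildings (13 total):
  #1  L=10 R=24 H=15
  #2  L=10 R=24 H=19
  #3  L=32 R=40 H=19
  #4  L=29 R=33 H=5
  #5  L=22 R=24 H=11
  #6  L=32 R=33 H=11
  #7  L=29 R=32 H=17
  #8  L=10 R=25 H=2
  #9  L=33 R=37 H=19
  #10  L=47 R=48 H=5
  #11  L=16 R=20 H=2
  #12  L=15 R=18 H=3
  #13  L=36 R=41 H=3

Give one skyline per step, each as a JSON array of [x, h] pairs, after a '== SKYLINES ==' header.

== SKYLINES ==
[[10,15],[24,0]]
[[10,19],[24,0]]
[[10,19],[24,0],[32,19],[40,0]]
[[10,19],[24,0],[29,5],[32,19],[40,0]]
[[10,19],[24,0],[29,5],[32,19],[40,0]]
[[10,19],[24,0],[29,5],[32,19],[40,0]]
[[10,19],[24,0],[29,17],[32,19],[40,0]]
[[10,19],[24,2],[25,0],[29,17],[32,19],[40,0]]
[[10,19],[24,2],[25,0],[29,17],[32,19],[40,0]]
[[10,19],[24,2],[25,0],[29,17],[32,19],[40,0],[47,5],[48,0]]
[[10,19],[24,2],[25,0],[29,17],[32,19],[40,0],[47,5],[48,0]]
[[10,19],[24,2],[25,0],[29,17],[32,19],[40,0],[47,5],[48,0]]
[[10,19],[24,2],[25,0],[29,17],[32,19],[40,3],[41,0],[47,5],[48,0]]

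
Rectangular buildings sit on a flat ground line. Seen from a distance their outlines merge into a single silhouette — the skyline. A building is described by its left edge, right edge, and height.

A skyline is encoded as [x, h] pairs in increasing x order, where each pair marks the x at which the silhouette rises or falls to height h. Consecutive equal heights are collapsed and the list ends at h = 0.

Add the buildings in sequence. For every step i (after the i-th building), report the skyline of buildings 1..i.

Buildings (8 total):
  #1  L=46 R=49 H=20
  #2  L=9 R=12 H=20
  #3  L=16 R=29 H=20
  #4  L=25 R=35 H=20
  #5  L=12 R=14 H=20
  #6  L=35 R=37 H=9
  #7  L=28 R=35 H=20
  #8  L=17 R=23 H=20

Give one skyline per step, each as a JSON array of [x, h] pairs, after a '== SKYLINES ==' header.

== SKYLINES ==
[[46,20],[49,0]]
[[9,20],[12,0],[46,20],[49,0]]
[[9,20],[12,0],[16,20],[29,0],[46,20],[49,0]]
[[9,20],[12,0],[16,20],[35,0],[46,20],[49,0]]
[[9,20],[14,0],[16,20],[35,0],[46,20],[49,0]]
[[9,20],[14,0],[16,20],[35,9],[37,0],[46,20],[49,0]]
[[9,20],[14,0],[16,20],[35,9],[37,0],[46,20],[49,0]]
[[9,20],[14,0],[16,20],[35,9],[37,0],[46,20],[49,0]]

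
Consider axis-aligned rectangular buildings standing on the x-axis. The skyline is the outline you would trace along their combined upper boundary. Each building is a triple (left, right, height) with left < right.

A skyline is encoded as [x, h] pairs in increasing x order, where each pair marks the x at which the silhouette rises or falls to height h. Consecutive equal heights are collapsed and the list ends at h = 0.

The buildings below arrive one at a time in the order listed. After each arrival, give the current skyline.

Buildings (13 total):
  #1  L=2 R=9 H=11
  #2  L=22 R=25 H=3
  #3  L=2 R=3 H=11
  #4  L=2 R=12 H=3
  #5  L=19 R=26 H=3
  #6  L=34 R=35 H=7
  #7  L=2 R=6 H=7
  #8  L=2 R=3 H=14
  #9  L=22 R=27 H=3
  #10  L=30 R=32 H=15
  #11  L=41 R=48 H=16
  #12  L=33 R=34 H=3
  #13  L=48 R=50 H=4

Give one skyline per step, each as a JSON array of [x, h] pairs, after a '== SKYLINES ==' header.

== SKYLINES ==
[[2,11],[9,0]]
[[2,11],[9,0],[22,3],[25,0]]
[[2,11],[9,0],[22,3],[25,0]]
[[2,11],[9,3],[12,0],[22,3],[25,0]]
[[2,11],[9,3],[12,0],[19,3],[26,0]]
[[2,11],[9,3],[12,0],[19,3],[26,0],[34,7],[35,0]]
[[2,11],[9,3],[12,0],[19,3],[26,0],[34,7],[35,0]]
[[2,14],[3,11],[9,3],[12,0],[19,3],[26,0],[34,7],[35,0]]
[[2,14],[3,11],[9,3],[12,0],[19,3],[27,0],[34,7],[35,0]]
[[2,14],[3,11],[9,3],[12,0],[19,3],[27,0],[30,15],[32,0],[34,7],[35,0]]
[[2,14],[3,11],[9,3],[12,0],[19,3],[27,0],[30,15],[32,0],[34,7],[35,0],[41,16],[48,0]]
[[2,14],[3,11],[9,3],[12,0],[19,3],[27,0],[30,15],[32,0],[33,3],[34,7],[35,0],[41,16],[48,0]]
[[2,14],[3,11],[9,3],[12,0],[19,3],[27,0],[30,15],[32,0],[33,3],[34,7],[35,0],[41,16],[48,4],[50,0]]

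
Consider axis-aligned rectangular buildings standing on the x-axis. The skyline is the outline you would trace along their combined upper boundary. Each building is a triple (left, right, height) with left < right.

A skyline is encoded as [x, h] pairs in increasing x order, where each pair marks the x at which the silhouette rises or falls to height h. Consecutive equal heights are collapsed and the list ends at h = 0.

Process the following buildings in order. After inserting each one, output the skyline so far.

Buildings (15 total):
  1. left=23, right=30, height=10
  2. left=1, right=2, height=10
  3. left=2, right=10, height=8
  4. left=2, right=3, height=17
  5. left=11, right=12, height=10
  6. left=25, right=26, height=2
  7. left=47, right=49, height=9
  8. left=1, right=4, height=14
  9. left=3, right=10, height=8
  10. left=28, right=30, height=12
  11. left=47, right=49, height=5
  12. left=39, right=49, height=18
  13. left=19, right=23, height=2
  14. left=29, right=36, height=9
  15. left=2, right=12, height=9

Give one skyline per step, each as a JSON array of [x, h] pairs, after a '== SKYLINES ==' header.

== SKYLINES ==
[[23,10],[30,0]]
[[1,10],[2,0],[23,10],[30,0]]
[[1,10],[2,8],[10,0],[23,10],[30,0]]
[[1,10],[2,17],[3,8],[10,0],[23,10],[30,0]]
[[1,10],[2,17],[3,8],[10,0],[11,10],[12,0],[23,10],[30,0]]
[[1,10],[2,17],[3,8],[10,0],[11,10],[12,0],[23,10],[30,0]]
[[1,10],[2,17],[3,8],[10,0],[11,10],[12,0],[23,10],[30,0],[47,9],[49,0]]
[[1,14],[2,17],[3,14],[4,8],[10,0],[11,10],[12,0],[23,10],[30,0],[47,9],[49,0]]
[[1,14],[2,17],[3,14],[4,8],[10,0],[11,10],[12,0],[23,10],[30,0],[47,9],[49,0]]
[[1,14],[2,17],[3,14],[4,8],[10,0],[11,10],[12,0],[23,10],[28,12],[30,0],[47,9],[49,0]]
[[1,14],[2,17],[3,14],[4,8],[10,0],[11,10],[12,0],[23,10],[28,12],[30,0],[47,9],[49,0]]
[[1,14],[2,17],[3,14],[4,8],[10,0],[11,10],[12,0],[23,10],[28,12],[30,0],[39,18],[49,0]]
[[1,14],[2,17],[3,14],[4,8],[10,0],[11,10],[12,0],[19,2],[23,10],[28,12],[30,0],[39,18],[49,0]]
[[1,14],[2,17],[3,14],[4,8],[10,0],[11,10],[12,0],[19,2],[23,10],[28,12],[30,9],[36,0],[39,18],[49,0]]
[[1,14],[2,17],[3,14],[4,9],[11,10],[12,0],[19,2],[23,10],[28,12],[30,9],[36,0],[39,18],[49,0]]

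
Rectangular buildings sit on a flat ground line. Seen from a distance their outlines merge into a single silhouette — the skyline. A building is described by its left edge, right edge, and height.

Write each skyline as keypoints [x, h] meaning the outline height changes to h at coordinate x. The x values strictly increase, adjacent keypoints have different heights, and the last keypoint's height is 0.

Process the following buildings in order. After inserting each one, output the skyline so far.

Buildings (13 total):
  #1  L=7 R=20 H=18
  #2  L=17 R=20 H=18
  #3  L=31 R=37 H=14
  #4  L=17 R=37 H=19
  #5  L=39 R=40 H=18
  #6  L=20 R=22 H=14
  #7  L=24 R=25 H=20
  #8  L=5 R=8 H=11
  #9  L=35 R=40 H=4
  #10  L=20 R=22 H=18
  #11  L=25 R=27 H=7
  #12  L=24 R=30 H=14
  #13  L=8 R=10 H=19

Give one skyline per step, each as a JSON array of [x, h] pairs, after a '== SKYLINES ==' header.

== SKYLINES ==
[[7,18],[20,0]]
[[7,18],[20,0]]
[[7,18],[20,0],[31,14],[37,0]]
[[7,18],[17,19],[37,0]]
[[7,18],[17,19],[37,0],[39,18],[40,0]]
[[7,18],[17,19],[37,0],[39,18],[40,0]]
[[7,18],[17,19],[24,20],[25,19],[37,0],[39,18],[40,0]]
[[5,11],[7,18],[17,19],[24,20],[25,19],[37,0],[39,18],[40,0]]
[[5,11],[7,18],[17,19],[24,20],[25,19],[37,4],[39,18],[40,0]]
[[5,11],[7,18],[17,19],[24,20],[25,19],[37,4],[39,18],[40,0]]
[[5,11],[7,18],[17,19],[24,20],[25,19],[37,4],[39,18],[40,0]]
[[5,11],[7,18],[17,19],[24,20],[25,19],[37,4],[39,18],[40,0]]
[[5,11],[7,18],[8,19],[10,18],[17,19],[24,20],[25,19],[37,4],[39,18],[40,0]]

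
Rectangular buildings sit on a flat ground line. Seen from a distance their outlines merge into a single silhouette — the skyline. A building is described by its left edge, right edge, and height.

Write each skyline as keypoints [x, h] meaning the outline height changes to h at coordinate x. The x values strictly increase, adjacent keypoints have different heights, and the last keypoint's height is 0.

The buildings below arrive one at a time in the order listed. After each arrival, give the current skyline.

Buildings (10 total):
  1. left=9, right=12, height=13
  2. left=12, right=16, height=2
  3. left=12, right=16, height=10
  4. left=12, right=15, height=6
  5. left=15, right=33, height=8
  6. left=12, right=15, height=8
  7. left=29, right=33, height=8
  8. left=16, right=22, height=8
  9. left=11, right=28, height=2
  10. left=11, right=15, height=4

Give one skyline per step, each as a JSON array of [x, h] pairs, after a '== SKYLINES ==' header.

== SKYLINES ==
[[9,13],[12,0]]
[[9,13],[12,2],[16,0]]
[[9,13],[12,10],[16,0]]
[[9,13],[12,10],[16,0]]
[[9,13],[12,10],[16,8],[33,0]]
[[9,13],[12,10],[16,8],[33,0]]
[[9,13],[12,10],[16,8],[33,0]]
[[9,13],[12,10],[16,8],[33,0]]
[[9,13],[12,10],[16,8],[33,0]]
[[9,13],[12,10],[16,8],[33,0]]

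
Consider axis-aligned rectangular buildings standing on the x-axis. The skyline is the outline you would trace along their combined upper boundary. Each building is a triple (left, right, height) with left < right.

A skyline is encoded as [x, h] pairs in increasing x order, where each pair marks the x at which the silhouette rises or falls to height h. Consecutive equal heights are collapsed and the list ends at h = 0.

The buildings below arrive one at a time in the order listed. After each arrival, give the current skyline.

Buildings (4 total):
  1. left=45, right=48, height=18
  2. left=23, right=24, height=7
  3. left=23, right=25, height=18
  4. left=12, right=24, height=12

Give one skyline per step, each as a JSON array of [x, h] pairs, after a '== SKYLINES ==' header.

== SKYLINES ==
[[45,18],[48,0]]
[[23,7],[24,0],[45,18],[48,0]]
[[23,18],[25,0],[45,18],[48,0]]
[[12,12],[23,18],[25,0],[45,18],[48,0]]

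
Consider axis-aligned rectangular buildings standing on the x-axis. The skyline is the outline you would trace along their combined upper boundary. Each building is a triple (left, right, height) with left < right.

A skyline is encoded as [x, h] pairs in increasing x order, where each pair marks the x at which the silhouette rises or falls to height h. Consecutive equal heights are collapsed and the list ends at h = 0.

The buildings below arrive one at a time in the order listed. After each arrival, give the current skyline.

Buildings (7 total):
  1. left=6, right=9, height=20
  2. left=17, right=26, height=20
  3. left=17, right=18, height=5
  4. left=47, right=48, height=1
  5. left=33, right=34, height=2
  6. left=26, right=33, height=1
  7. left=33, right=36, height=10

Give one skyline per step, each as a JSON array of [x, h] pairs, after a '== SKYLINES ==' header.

== SKYLINES ==
[[6,20],[9,0]]
[[6,20],[9,0],[17,20],[26,0]]
[[6,20],[9,0],[17,20],[26,0]]
[[6,20],[9,0],[17,20],[26,0],[47,1],[48,0]]
[[6,20],[9,0],[17,20],[26,0],[33,2],[34,0],[47,1],[48,0]]
[[6,20],[9,0],[17,20],[26,1],[33,2],[34,0],[47,1],[48,0]]
[[6,20],[9,0],[17,20],[26,1],[33,10],[36,0],[47,1],[48,0]]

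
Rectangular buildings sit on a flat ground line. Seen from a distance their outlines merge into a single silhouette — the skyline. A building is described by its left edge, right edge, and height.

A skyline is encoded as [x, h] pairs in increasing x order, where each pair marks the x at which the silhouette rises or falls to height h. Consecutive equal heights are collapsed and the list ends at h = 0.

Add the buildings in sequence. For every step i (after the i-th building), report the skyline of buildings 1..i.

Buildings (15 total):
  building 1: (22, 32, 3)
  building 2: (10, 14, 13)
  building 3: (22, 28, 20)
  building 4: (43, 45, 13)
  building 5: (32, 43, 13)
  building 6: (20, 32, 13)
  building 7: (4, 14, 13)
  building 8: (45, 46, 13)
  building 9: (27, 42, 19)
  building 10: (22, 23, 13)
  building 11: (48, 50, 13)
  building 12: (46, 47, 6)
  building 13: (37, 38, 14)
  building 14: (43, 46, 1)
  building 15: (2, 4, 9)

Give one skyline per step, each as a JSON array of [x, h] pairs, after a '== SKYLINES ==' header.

== SKYLINES ==
[[22,3],[32,0]]
[[10,13],[14,0],[22,3],[32,0]]
[[10,13],[14,0],[22,20],[28,3],[32,0]]
[[10,13],[14,0],[22,20],[28,3],[32,0],[43,13],[45,0]]
[[10,13],[14,0],[22,20],[28,3],[32,13],[45,0]]
[[10,13],[14,0],[20,13],[22,20],[28,13],[45,0]]
[[4,13],[14,0],[20,13],[22,20],[28,13],[45,0]]
[[4,13],[14,0],[20,13],[22,20],[28,13],[46,0]]
[[4,13],[14,0],[20,13],[22,20],[28,19],[42,13],[46,0]]
[[4,13],[14,0],[20,13],[22,20],[28,19],[42,13],[46,0]]
[[4,13],[14,0],[20,13],[22,20],[28,19],[42,13],[46,0],[48,13],[50,0]]
[[4,13],[14,0],[20,13],[22,20],[28,19],[42,13],[46,6],[47,0],[48,13],[50,0]]
[[4,13],[14,0],[20,13],[22,20],[28,19],[42,13],[46,6],[47,0],[48,13],[50,0]]
[[4,13],[14,0],[20,13],[22,20],[28,19],[42,13],[46,6],[47,0],[48,13],[50,0]]
[[2,9],[4,13],[14,0],[20,13],[22,20],[28,19],[42,13],[46,6],[47,0],[48,13],[50,0]]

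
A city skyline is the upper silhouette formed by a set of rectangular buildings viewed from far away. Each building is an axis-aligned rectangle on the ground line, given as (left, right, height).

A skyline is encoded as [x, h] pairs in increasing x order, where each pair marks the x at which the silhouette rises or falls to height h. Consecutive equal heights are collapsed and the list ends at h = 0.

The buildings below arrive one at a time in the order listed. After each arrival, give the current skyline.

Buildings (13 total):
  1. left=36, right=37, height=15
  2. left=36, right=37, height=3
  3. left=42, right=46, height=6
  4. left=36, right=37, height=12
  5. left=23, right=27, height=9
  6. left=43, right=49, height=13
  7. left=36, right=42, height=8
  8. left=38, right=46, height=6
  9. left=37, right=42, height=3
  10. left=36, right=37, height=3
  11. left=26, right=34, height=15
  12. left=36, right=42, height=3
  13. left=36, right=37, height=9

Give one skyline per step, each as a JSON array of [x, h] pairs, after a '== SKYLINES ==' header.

== SKYLINES ==
[[36,15],[37,0]]
[[36,15],[37,0]]
[[36,15],[37,0],[42,6],[46,0]]
[[36,15],[37,0],[42,6],[46,0]]
[[23,9],[27,0],[36,15],[37,0],[42,6],[46,0]]
[[23,9],[27,0],[36,15],[37,0],[42,6],[43,13],[49,0]]
[[23,9],[27,0],[36,15],[37,8],[42,6],[43,13],[49,0]]
[[23,9],[27,0],[36,15],[37,8],[42,6],[43,13],[49,0]]
[[23,9],[27,0],[36,15],[37,8],[42,6],[43,13],[49,0]]
[[23,9],[27,0],[36,15],[37,8],[42,6],[43,13],[49,0]]
[[23,9],[26,15],[34,0],[36,15],[37,8],[42,6],[43,13],[49,0]]
[[23,9],[26,15],[34,0],[36,15],[37,8],[42,6],[43,13],[49,0]]
[[23,9],[26,15],[34,0],[36,15],[37,8],[42,6],[43,13],[49,0]]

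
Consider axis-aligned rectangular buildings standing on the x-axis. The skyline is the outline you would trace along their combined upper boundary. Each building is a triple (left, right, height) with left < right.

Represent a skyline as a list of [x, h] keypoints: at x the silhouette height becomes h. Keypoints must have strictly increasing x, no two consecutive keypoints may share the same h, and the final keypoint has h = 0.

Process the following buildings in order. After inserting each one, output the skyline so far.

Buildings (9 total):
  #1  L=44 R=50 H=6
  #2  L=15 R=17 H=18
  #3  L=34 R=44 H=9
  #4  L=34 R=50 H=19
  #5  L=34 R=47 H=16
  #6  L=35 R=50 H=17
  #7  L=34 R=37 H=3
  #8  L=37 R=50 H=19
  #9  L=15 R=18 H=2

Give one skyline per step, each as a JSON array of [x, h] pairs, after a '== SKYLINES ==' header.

== SKYLINES ==
[[44,6],[50,0]]
[[15,18],[17,0],[44,6],[50,0]]
[[15,18],[17,0],[34,9],[44,6],[50,0]]
[[15,18],[17,0],[34,19],[50,0]]
[[15,18],[17,0],[34,19],[50,0]]
[[15,18],[17,0],[34,19],[50,0]]
[[15,18],[17,0],[34,19],[50,0]]
[[15,18],[17,0],[34,19],[50,0]]
[[15,18],[17,2],[18,0],[34,19],[50,0]]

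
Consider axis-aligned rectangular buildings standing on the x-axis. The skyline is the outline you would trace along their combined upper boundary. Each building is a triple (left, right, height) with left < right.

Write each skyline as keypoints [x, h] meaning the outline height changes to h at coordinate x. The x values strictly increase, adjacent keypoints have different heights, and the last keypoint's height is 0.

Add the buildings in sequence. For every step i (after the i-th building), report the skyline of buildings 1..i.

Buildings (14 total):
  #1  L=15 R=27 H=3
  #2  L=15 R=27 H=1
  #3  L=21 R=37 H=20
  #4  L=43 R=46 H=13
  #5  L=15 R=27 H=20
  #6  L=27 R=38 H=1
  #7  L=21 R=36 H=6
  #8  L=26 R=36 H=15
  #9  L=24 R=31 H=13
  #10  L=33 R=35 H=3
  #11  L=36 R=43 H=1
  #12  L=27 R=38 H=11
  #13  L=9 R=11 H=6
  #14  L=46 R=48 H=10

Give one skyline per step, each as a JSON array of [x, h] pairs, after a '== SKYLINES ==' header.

== SKYLINES ==
[[15,3],[27,0]]
[[15,3],[27,0]]
[[15,3],[21,20],[37,0]]
[[15,3],[21,20],[37,0],[43,13],[46,0]]
[[15,20],[37,0],[43,13],[46,0]]
[[15,20],[37,1],[38,0],[43,13],[46,0]]
[[15,20],[37,1],[38,0],[43,13],[46,0]]
[[15,20],[37,1],[38,0],[43,13],[46,0]]
[[15,20],[37,1],[38,0],[43,13],[46,0]]
[[15,20],[37,1],[38,0],[43,13],[46,0]]
[[15,20],[37,1],[43,13],[46,0]]
[[15,20],[37,11],[38,1],[43,13],[46,0]]
[[9,6],[11,0],[15,20],[37,11],[38,1],[43,13],[46,0]]
[[9,6],[11,0],[15,20],[37,11],[38,1],[43,13],[46,10],[48,0]]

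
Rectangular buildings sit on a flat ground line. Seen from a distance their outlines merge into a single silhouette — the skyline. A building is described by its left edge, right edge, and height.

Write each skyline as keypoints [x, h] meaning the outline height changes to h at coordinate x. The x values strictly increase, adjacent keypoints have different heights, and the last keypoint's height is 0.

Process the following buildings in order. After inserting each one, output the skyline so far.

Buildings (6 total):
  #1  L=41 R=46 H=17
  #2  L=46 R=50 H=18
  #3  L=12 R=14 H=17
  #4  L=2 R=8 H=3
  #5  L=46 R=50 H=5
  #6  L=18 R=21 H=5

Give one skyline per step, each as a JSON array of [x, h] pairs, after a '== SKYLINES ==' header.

== SKYLINES ==
[[41,17],[46,0]]
[[41,17],[46,18],[50,0]]
[[12,17],[14,0],[41,17],[46,18],[50,0]]
[[2,3],[8,0],[12,17],[14,0],[41,17],[46,18],[50,0]]
[[2,3],[8,0],[12,17],[14,0],[41,17],[46,18],[50,0]]
[[2,3],[8,0],[12,17],[14,0],[18,5],[21,0],[41,17],[46,18],[50,0]]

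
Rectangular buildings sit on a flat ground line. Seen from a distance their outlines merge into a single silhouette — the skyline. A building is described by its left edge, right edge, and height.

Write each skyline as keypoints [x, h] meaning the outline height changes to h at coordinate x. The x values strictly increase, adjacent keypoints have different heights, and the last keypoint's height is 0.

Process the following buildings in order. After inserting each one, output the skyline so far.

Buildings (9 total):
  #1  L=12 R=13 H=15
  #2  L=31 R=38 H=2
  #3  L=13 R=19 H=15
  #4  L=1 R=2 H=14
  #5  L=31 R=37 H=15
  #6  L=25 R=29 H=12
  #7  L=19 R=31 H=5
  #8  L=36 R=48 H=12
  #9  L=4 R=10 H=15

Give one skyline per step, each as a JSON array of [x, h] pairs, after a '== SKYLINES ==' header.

== SKYLINES ==
[[12,15],[13,0]]
[[12,15],[13,0],[31,2],[38,0]]
[[12,15],[19,0],[31,2],[38,0]]
[[1,14],[2,0],[12,15],[19,0],[31,2],[38,0]]
[[1,14],[2,0],[12,15],[19,0],[31,15],[37,2],[38,0]]
[[1,14],[2,0],[12,15],[19,0],[25,12],[29,0],[31,15],[37,2],[38,0]]
[[1,14],[2,0],[12,15],[19,5],[25,12],[29,5],[31,15],[37,2],[38,0]]
[[1,14],[2,0],[12,15],[19,5],[25,12],[29,5],[31,15],[37,12],[48,0]]
[[1,14],[2,0],[4,15],[10,0],[12,15],[19,5],[25,12],[29,5],[31,15],[37,12],[48,0]]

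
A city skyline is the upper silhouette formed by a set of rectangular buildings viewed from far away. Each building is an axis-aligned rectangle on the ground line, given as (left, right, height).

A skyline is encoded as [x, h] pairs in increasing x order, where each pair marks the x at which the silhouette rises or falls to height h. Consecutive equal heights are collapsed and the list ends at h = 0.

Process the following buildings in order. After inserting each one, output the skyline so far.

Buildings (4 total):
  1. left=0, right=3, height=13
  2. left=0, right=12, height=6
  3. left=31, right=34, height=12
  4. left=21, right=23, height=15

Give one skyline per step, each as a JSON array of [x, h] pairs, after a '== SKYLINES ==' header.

== SKYLINES ==
[[0,13],[3,0]]
[[0,13],[3,6],[12,0]]
[[0,13],[3,6],[12,0],[31,12],[34,0]]
[[0,13],[3,6],[12,0],[21,15],[23,0],[31,12],[34,0]]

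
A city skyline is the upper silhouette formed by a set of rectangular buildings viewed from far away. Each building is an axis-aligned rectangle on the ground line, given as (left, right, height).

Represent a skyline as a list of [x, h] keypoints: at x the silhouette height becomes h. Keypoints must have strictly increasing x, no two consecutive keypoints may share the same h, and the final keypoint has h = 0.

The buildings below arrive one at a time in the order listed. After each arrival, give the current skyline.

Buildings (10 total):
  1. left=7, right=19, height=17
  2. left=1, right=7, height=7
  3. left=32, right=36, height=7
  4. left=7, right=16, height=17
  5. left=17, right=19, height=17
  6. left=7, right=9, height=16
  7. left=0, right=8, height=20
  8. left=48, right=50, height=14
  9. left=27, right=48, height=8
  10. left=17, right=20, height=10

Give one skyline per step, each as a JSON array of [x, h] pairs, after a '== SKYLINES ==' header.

== SKYLINES ==
[[7,17],[19,0]]
[[1,7],[7,17],[19,0]]
[[1,7],[7,17],[19,0],[32,7],[36,0]]
[[1,7],[7,17],[19,0],[32,7],[36,0]]
[[1,7],[7,17],[19,0],[32,7],[36,0]]
[[1,7],[7,17],[19,0],[32,7],[36,0]]
[[0,20],[8,17],[19,0],[32,7],[36,0]]
[[0,20],[8,17],[19,0],[32,7],[36,0],[48,14],[50,0]]
[[0,20],[8,17],[19,0],[27,8],[48,14],[50,0]]
[[0,20],[8,17],[19,10],[20,0],[27,8],[48,14],[50,0]]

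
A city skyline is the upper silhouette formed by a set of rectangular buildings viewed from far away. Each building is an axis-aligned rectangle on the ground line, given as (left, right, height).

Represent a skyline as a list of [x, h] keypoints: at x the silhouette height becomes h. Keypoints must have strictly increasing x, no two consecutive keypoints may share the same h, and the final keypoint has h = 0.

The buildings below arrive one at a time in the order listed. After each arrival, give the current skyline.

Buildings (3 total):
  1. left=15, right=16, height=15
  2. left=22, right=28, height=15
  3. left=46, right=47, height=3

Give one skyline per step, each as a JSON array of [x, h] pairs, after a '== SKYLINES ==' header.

== SKYLINES ==
[[15,15],[16,0]]
[[15,15],[16,0],[22,15],[28,0]]
[[15,15],[16,0],[22,15],[28,0],[46,3],[47,0]]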